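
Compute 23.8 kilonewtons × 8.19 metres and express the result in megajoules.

23.8 × 10³ × 8.19 = 194.922 × 10³ J

0.194922 megajoules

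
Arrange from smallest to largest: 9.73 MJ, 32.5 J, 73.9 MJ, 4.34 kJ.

32.5 J < 4.34 kJ < 9.73 MJ < 73.9 MJ

9.73 MJ = 9730000 J
32.5 J = 32.5 J
73.9 MJ = 73900000 J
4.34 kJ = 4340 J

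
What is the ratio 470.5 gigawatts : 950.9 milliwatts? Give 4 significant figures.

494800000000

(470.5e9) / (950.9e-3) = 0.49479e12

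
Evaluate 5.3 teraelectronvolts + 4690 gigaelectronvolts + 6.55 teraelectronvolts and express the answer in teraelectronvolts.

16.54 teraelectronvolts

In teraelectronvolts:
  5.3 teraelectronvolts → 5.3
  4690 gigaelectronvolts = 4690 × 10⁻³ teraelectronvolts = 4.69
  6.55 teraelectronvolts → 6.55
Sum: 5.3 + 4.69 + 6.55 = 16.54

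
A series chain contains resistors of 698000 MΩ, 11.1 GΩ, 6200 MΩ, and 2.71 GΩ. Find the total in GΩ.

718.01 GΩ

In GΩ:
  698000 MΩ = 698000e-3 GΩ = 698
  11.1 GΩ → 11.1
  6200 MΩ = 6200e-3 GΩ = 6.2
  2.71 GΩ → 2.71
Sum: 698 + 11.1 + 6.2 + 2.71 = 718.01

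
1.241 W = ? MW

(no prefix) = 10⁰, mega = 10⁶; factor is 10⁻⁶.
1.241 × 10⁻⁶ = 0.000001241

0.000001241 MW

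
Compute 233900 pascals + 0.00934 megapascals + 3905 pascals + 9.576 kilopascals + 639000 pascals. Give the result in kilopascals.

895.721 kilopascals

In kilopascals:
  233900 pascals = 233900 × 10^-3 kilopascals = 233.9
  0.00934 megapascals = 0.00934 × 10^3 kilopascals = 9.34
  3905 pascals = 3905 × 10^-3 kilopascals = 3.905
  9.576 kilopascals → 9.576
  639000 pascals = 639000 × 10^-3 kilopascals = 639
Sum: 233.9 + 9.34 + 3.905 + 9.576 + 639 = 895.721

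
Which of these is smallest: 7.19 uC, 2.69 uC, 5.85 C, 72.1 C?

7.19 uC = 0.00000719 C
2.69 uC = 0.00000269 C
5.85 C = 5.85 C
72.1 C = 72.1 C

2.69 uC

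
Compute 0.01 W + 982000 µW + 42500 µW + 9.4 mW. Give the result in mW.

1043.9 mW

In mW:
  0.01 W = 0.01 × 10^3 mW = 10
  982000 µW = 982000 × 10^-3 mW = 982
  42500 µW = 42500 × 10^-3 mW = 42.5
  9.4 mW → 9.4
Sum: 10 + 982 + 42.5 + 9.4 = 1043.9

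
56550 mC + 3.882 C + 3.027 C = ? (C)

In C:
  56550 mC = 56550e-3 C = 56.55
  3.882 C → 3.882
  3.027 C → 3.027
Sum: 56.55 + 3.882 + 3.027 = 63.459

63.459 C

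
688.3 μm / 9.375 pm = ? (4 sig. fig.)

(688.3 × 10^-6) / (9.375 × 10^-12) = 73.419 × 10^6

73420000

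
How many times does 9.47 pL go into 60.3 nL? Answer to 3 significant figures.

(60.3e-9) / (9.47e-12) = 6.367e3

6370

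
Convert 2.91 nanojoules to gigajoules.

0.00000000000000000291 gigajoules

nano = 10^-9, giga = 10^9; factor is 10^-18.
2.91 × 10^-18 = 0.00000000000000000291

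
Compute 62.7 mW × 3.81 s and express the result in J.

62.7e-3 × 3.81 = 238.887e-3 J

0.238887 J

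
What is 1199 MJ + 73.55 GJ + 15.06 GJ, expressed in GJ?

In GJ:
  1199 MJ = 1199 × 10⁻³ GJ = 1.199
  73.55 GJ → 73.55
  15.06 GJ → 15.06
Sum: 1.199 + 73.55 + 15.06 = 89.809

89.809 GJ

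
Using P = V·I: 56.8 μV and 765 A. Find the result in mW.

43.452 mW

56.8 × 10^-6 × 765 = 43452 × 10^-6 W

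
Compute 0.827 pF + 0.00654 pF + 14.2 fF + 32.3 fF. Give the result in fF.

In fF:
  0.827 pF = 0.827e3 fF = 827
  0.00654 pF = 0.00654e3 fF = 6.54
  14.2 fF → 14.2
  32.3 fF → 32.3
Sum: 827 + 6.54 + 14.2 + 32.3 = 880.04

880.04 fF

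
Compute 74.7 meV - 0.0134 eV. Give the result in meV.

61.3 meV

In meV:
  74.7 meV → 74.7
  0.0134 eV = 0.0134e3 meV = 13.4
Difference: 74.7 - 13.4 = 61.3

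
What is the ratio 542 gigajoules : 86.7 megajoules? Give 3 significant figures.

(542 × 10^9) / (86.7 × 10^6) = 6.251 × 10^3

6250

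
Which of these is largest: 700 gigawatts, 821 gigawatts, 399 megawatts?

821 gigawatts

700 gigawatts = 700000000000 watts
821 gigawatts = 821000000000 watts
399 megawatts = 399000000 watts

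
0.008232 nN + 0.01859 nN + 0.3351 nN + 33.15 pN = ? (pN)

In pN:
  0.008232 nN = 0.008232e3 pN = 8.232
  0.01859 nN = 0.01859e3 pN = 18.59
  0.3351 nN = 0.3351e3 pN = 335.1
  33.15 pN → 33.15
Sum: 8.232 + 18.59 + 335.1 + 33.15 = 395.072

395.072 pN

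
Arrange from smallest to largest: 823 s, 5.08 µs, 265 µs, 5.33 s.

5.08 µs < 265 µs < 5.33 s < 823 s

823 s = 823 s
5.08 µs = 0.00000508 s
265 µs = 0.000265 s
5.33 s = 5.33 s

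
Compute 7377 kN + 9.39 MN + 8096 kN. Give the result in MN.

24.863 MN

In MN:
  7377 kN = 7377 × 10^-3 MN = 7.377
  9.39 MN → 9.39
  8096 kN = 8096 × 10^-3 MN = 8.096
Sum: 7.377 + 9.39 + 8.096 = 24.863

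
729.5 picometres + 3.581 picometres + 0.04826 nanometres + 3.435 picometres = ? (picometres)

In picometres:
  729.5 picometres → 729.5
  3.581 picometres → 3.581
  0.04826 nanometres = 0.04826 × 10³ picometres = 48.26
  3.435 picometres → 3.435
Sum: 729.5 + 3.581 + 48.26 + 3.435 = 784.776

784.776 picometres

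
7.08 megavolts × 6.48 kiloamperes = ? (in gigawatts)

45.8784 gigawatts

7.08 × 10^6 × 6.48 × 10^3 = 45.8784 × 10^9 W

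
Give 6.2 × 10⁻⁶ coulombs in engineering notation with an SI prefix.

= 6.2 × 10⁻⁶ coulombs; 10⁻⁶ is micro.

6.2 microcoulombs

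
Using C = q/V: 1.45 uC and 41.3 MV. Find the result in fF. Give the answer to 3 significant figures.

(1.45 × 10^-6) / (41.3 × 10^6) = 0.035109 × 10^-12 F

35.1 fF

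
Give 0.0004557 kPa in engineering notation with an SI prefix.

455.7 mPa

= 455.7e-3 Pa; 1e-3 is milli.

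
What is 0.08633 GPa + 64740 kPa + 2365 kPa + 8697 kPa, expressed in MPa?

In MPa:
  0.08633 GPa = 0.08633 × 10^3 MPa = 86.33
  64740 kPa = 64740 × 10^-3 MPa = 64.74
  2365 kPa = 2365 × 10^-3 MPa = 2.365
  8697 kPa = 8697 × 10^-3 MPa = 8.697
Sum: 86.33 + 64.74 + 2.365 + 8.697 = 162.132

162.132 MPa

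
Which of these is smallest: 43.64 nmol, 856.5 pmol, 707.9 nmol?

43.64 nmol = 0.00000004364 mol
856.5 pmol = 0.0000000008565 mol
707.9 nmol = 0.0000007079 mol

856.5 pmol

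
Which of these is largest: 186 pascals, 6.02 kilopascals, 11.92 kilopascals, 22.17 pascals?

11.92 kilopascals

186 pascals = 186 pascals
6.02 kilopascals = 6020 pascals
11.92 kilopascals = 11920 pascals
22.17 pascals = 22.17 pascals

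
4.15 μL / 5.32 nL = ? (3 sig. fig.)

(4.15e-6) / (5.32e-9) = 0.7801e3

780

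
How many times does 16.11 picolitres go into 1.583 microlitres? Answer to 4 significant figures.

98260

(1.583e-6) / (16.11e-12) = 0.098262e6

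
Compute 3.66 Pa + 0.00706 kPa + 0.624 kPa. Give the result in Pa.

634.72 Pa

In Pa:
  3.66 Pa → 3.66
  0.00706 kPa = 0.00706e3 Pa = 7.06
  0.624 kPa = 0.624e3 Pa = 624
Sum: 3.66 + 7.06 + 624 = 634.72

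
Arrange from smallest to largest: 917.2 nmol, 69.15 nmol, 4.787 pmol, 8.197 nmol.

917.2 nmol = 0.0000009172 mol
69.15 nmol = 0.00000006915 mol
4.787 pmol = 0.000000000004787 mol
8.197 nmol = 0.000000008197 mol

4.787 pmol < 8.197 nmol < 69.15 nmol < 917.2 nmol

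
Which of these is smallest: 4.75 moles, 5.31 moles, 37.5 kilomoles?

4.75 moles = 4.75 moles
5.31 moles = 5.31 moles
37.5 kilomoles = 37500 moles

4.75 moles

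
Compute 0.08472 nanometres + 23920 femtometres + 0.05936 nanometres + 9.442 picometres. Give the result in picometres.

177.442 picometres

In picometres:
  0.08472 nanometres = 0.08472 × 10^3 picometres = 84.72
  23920 femtometres = 23920 × 10^-3 picometres = 23.92
  0.05936 nanometres = 0.05936 × 10^3 picometres = 59.36
  9.442 picometres → 9.442
Sum: 84.72 + 23.92 + 59.36 + 9.442 = 177.442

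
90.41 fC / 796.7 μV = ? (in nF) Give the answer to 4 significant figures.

0.1135 nF

(90.41 × 10^-15) / (796.7 × 10^-6) = 0.113481 × 10^-9 F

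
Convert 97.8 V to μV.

(no prefix) = 1e0, micro = 1e-6; factor is 1e6.
97.8 × 1e6 = 97800000

97800000 μV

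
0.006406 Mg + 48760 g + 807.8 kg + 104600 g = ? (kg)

In kg:
  0.006406 Mg = 0.006406 × 10³ kg = 6.406
  48760 g = 48760 × 10⁻³ kg = 48.76
  807.8 kg → 807.8
  104600 g = 104600 × 10⁻³ kg = 104.6
Sum: 6.406 + 48.76 + 807.8 + 104.6 = 967.566

967.566 kg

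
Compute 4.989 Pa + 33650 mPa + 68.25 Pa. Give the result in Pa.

In Pa:
  4.989 Pa → 4.989
  33650 mPa = 33650e-3 Pa = 33.65
  68.25 Pa → 68.25
Sum: 4.989 + 33.65 + 68.25 = 106.889

106.889 Pa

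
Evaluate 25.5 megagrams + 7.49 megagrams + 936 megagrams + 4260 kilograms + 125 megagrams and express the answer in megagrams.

In megagrams:
  25.5 megagrams → 25.5
  7.49 megagrams → 7.49
  936 megagrams → 936
  4260 kilograms = 4260 × 10^-3 megagrams = 4.26
  125 megagrams → 125
Sum: 25.5 + 7.49 + 936 + 4.26 + 125 = 1098.25

1098.25 megagrams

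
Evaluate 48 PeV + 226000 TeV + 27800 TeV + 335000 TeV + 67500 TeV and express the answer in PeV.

704.3 PeV

In PeV:
  48 PeV → 48
  226000 TeV = 226000 × 10⁻³ PeV = 226
  27800 TeV = 27800 × 10⁻³ PeV = 27.8
  335000 TeV = 335000 × 10⁻³ PeV = 335
  67500 TeV = 67500 × 10⁻³ PeV = 67.5
Sum: 48 + 226 + 27.8 + 335 + 67.5 = 704.3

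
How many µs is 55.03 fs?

femto = 1e-15, micro = 1e-6; factor is 1e-9.
55.03 × 1e-9 = 0.00000005503

0.00000005503 µs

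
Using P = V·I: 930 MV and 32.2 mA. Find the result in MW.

29.946 MW

930 × 10⁶ × 32.2 × 10⁻³ = 29946 × 10³ W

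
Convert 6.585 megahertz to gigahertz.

mega = 10⁶, giga = 10⁹; factor is 10⁻³.
6.585 × 10⁻³ = 0.006585

0.006585 gigahertz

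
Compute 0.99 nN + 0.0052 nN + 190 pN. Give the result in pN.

In pN:
  0.99 nN = 0.99 × 10^3 pN = 990
  0.0052 nN = 0.0052 × 10^3 pN = 5.2
  190 pN → 190
Sum: 990 + 5.2 + 190 = 1185.2

1185.2 pN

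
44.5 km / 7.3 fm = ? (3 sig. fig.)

(44.5 × 10^3) / (7.3 × 10^-15) = 6.096 × 10^18

6100000000000000000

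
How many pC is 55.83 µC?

55830000 pC

micro = 10^-6, pico = 10^-12; factor is 10^6.
55.83 × 10^6 = 55830000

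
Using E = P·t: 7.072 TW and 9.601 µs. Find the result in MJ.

7.072e12 × 9.601e-6 = 67.898272e6 J

67.898272 MJ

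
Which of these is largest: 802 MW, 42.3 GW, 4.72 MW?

802 MW = 802000000 W
42.3 GW = 42300000000 W
4.72 MW = 4720000 W

42.3 GW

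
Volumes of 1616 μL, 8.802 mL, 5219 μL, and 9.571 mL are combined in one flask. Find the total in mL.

25.208 mL

In mL:
  1616 μL = 1616 × 10^-3 mL = 1.616
  8.802 mL → 8.802
  5219 μL = 5219 × 10^-3 mL = 5.219
  9.571 mL → 9.571
Sum: 1.616 + 8.802 + 5.219 + 9.571 = 25.208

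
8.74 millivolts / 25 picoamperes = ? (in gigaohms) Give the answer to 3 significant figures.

0.350 gigaohms

(8.74 × 10^-3) / (25 × 10^-12) = 0.3496 × 10^9 Ω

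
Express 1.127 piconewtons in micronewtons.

pico = 1e-12, micro = 1e-6; factor is 1e-6.
1.127 × 1e-6 = 0.000001127

0.000001127 micronewtons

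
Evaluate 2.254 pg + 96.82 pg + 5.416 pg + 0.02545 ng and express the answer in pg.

129.94 pg

In pg:
  2.254 pg → 2.254
  96.82 pg → 96.82
  5.416 pg → 5.416
  0.02545 ng = 0.02545 × 10³ pg = 25.45
Sum: 2.254 + 96.82 + 5.416 + 25.45 = 129.94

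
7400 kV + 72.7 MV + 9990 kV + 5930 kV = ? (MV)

96.02 MV

In MV:
  7400 kV = 7400 × 10⁻³ MV = 7.4
  72.7 MV → 72.7
  9990 kV = 9990 × 10⁻³ MV = 9.99
  5930 kV = 5930 × 10⁻³ MV = 5.93
Sum: 7.4 + 72.7 + 9.99 + 5.93 = 96.02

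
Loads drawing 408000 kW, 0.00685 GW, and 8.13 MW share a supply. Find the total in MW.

In MW:
  408000 kW = 408000 × 10⁻³ MW = 408
  0.00685 GW = 0.00685 × 10³ MW = 6.85
  8.13 MW → 8.13
Sum: 408 + 6.85 + 8.13 = 422.98

422.98 MW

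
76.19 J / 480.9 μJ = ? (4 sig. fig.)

(76.19) / (480.9e-6) = 0.15843e6

158400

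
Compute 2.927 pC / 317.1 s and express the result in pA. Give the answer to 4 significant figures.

0.009231 pA

(2.927 × 10⁻¹²) / (317.1) = 0.00923053 × 10⁻¹² A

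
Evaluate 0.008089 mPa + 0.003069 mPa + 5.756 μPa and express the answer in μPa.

In μPa:
  0.008089 mPa = 0.008089 × 10^3 μPa = 8.089
  0.003069 mPa = 0.003069 × 10^3 μPa = 3.069
  5.756 μPa → 5.756
Sum: 8.089 + 3.069 + 5.756 = 16.914

16.914 μPa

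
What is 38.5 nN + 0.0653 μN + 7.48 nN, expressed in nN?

In nN:
  38.5 nN → 38.5
  0.0653 μN = 0.0653 × 10^3 nN = 65.3
  7.48 nN → 7.48
Sum: 38.5 + 65.3 + 7.48 = 111.28

111.28 nN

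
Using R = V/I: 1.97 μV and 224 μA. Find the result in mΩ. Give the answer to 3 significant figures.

(1.97e-6) / (224e-6) = 0.0087946 Ω

8.79 mΩ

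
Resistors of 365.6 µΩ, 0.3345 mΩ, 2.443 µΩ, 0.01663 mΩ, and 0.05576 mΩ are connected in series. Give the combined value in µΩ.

774.933 µΩ

In µΩ:
  365.6 µΩ → 365.6
  0.3345 mΩ = 0.3345 × 10³ µΩ = 334.5
  2.443 µΩ → 2.443
  0.01663 mΩ = 0.01663 × 10³ µΩ = 16.63
  0.05576 mΩ = 0.05576 × 10³ µΩ = 55.76
Sum: 365.6 + 334.5 + 2.443 + 16.63 + 55.76 = 774.933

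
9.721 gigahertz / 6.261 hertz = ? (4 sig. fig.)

1553000000

(9.721e9) / (6.261) = 1.5526e9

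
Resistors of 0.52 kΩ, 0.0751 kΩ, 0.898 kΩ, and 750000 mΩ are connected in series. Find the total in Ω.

2243.1 Ω

In Ω:
  0.52 kΩ = 0.52 × 10^3 Ω = 520
  0.0751 kΩ = 0.0751 × 10^3 Ω = 75.1
  0.898 kΩ = 0.898 × 10^3 Ω = 898
  750000 mΩ = 750000 × 10^-3 Ω = 750
Sum: 520 + 75.1 + 898 + 750 = 2243.1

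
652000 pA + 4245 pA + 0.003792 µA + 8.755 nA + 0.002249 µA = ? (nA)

In nA:
  652000 pA = 652000e-3 nA = 652
  4245 pA = 4245e-3 nA = 4.245
  0.003792 µA = 0.003792e3 nA = 3.792
  8.755 nA → 8.755
  0.002249 µA = 0.002249e3 nA = 2.249
Sum: 652 + 4.245 + 3.792 + 8.755 + 2.249 = 671.041

671.041 nA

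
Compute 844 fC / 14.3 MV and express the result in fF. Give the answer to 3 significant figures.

(844 × 10^-15) / (14.3 × 10^6) = 59.021 × 10^-21 F

0.0000590 fF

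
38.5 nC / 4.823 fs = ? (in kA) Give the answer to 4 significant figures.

(38.5 × 10^-9) / (4.823 × 10^-15) = 7.98258 × 10^6 A

7983 kA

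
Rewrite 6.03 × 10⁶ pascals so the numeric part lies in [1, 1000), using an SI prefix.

= 6.03 × 10⁶ pascals; 10⁶ is mega.

6.03 megapascals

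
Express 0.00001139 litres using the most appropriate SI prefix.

11.39 microlitres

= 11.39 × 10^-6 litres; 10^-6 is micro.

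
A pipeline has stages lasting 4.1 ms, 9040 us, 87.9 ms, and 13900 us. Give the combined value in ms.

In ms:
  4.1 ms → 4.1
  9040 us = 9040 × 10⁻³ ms = 9.04
  87.9 ms → 87.9
  13900 us = 13900 × 10⁻³ ms = 13.9
Sum: 4.1 + 9.04 + 87.9 + 13.9 = 114.94

114.94 ms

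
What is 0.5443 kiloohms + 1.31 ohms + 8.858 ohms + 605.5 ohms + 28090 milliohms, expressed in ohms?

In ohms:
  0.5443 kiloohms = 0.5443 × 10^3 ohms = 544.3
  1.31 ohms → 1.31
  8.858 ohms → 8.858
  605.5 ohms → 605.5
  28090 milliohms = 28090 × 10^-3 ohms = 28.09
Sum: 544.3 + 1.31 + 8.858 + 605.5 + 28.09 = 1188.058

1188.058 ohms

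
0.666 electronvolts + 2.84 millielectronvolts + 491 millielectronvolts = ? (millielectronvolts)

In millielectronvolts:
  0.666 electronvolts = 0.666e3 millielectronvolts = 666
  2.84 millielectronvolts → 2.84
  491 millielectronvolts → 491
Sum: 666 + 2.84 + 491 = 1159.84

1159.84 millielectronvolts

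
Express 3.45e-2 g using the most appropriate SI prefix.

= 34.5e-3 g; 1e-3 is milli.

34.5 mg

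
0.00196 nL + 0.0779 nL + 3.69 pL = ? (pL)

83.55 pL

In pL:
  0.00196 nL = 0.00196e3 pL = 1.96
  0.0779 nL = 0.0779e3 pL = 77.9
  3.69 pL → 3.69
Sum: 1.96 + 77.9 + 3.69 = 83.55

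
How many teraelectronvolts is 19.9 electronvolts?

0.0000000000199 teraelectronvolts

(no prefix) = 10^0, tera = 10^12; factor is 10^-12.
19.9 × 10^-12 = 0.0000000000199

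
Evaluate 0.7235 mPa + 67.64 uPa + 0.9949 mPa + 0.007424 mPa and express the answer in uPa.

In uPa:
  0.7235 mPa = 0.7235e3 uPa = 723.5
  67.64 uPa → 67.64
  0.9949 mPa = 0.9949e3 uPa = 994.9
  0.007424 mPa = 0.007424e3 uPa = 7.424
Sum: 723.5 + 67.64 + 994.9 + 7.424 = 1793.464

1793.464 uPa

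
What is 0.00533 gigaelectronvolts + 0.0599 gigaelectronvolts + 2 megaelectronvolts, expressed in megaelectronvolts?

67.23 megaelectronvolts

In megaelectronvolts:
  0.00533 gigaelectronvolts = 0.00533 × 10³ megaelectronvolts = 5.33
  0.0599 gigaelectronvolts = 0.0599 × 10³ megaelectronvolts = 59.9
  2 megaelectronvolts → 2
Sum: 5.33 + 59.9 + 2 = 67.23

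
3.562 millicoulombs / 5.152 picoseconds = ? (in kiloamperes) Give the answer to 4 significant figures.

691400 kiloamperes

(3.562 × 10^-3) / (5.152 × 10^-12) = 0.691382 × 10^9 A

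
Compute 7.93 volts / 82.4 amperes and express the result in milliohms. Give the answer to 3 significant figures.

(7.93) / (82.4) = 0.096238 Ω

96.2 milliohms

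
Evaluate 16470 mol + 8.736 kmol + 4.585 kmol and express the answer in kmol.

29.791 kmol

In kmol:
  16470 mol = 16470 × 10⁻³ kmol = 16.47
  8.736 kmol → 8.736
  4.585 kmol → 4.585
Sum: 16.47 + 8.736 + 4.585 = 29.791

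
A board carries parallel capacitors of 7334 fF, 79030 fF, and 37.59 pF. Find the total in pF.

123.954 pF

In pF:
  7334 fF = 7334 × 10⁻³ pF = 7.334
  79030 fF = 79030 × 10⁻³ pF = 79.03
  37.59 pF → 37.59
Sum: 7.334 + 79.03 + 37.59 = 123.954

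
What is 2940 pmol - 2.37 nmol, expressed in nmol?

0.57 nmol

In nmol:
  2940 pmol = 2940 × 10^-3 nmol = 2.94
  2.37 nmol → 2.37
Difference: 2.94 - 2.37 = 0.57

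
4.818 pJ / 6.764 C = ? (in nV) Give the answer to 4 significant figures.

0.0007123 nV

(4.818 × 10^-12) / (6.764) = 0.7123 × 10^-12 V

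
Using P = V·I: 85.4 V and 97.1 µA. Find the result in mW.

85.4 × 97.1 × 10⁻⁶ = 8292.34 × 10⁻⁶ W

8.29234 mW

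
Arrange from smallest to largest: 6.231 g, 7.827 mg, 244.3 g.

6.231 g = 6.231 g
7.827 mg = 0.007827 g
244.3 g = 244.3 g

7.827 mg < 6.231 g < 244.3 g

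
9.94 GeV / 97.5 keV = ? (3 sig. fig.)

102000

(9.94 × 10⁹) / (97.5 × 10³) = 0.1019 × 10⁶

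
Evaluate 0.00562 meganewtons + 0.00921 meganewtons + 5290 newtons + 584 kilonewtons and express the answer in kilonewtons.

604.12 kilonewtons

In kilonewtons:
  0.00562 meganewtons = 0.00562e3 kilonewtons = 5.62
  0.00921 meganewtons = 0.00921e3 kilonewtons = 9.21
  5290 newtons = 5290e-3 kilonewtons = 5.29
  584 kilonewtons → 584
Sum: 5.62 + 9.21 + 5.29 + 584 = 604.12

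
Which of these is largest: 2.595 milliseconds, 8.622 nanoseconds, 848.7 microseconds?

2.595 milliseconds = 0.002595 seconds
8.622 nanoseconds = 0.000000008622 seconds
848.7 microseconds = 0.0008487 seconds

2.595 milliseconds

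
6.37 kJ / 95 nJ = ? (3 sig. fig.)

(6.37 × 10^3) / (95 × 10^-9) = 0.06705 × 10^12

67100000000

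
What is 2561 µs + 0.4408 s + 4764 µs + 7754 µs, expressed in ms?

455.879 ms

In ms:
  2561 µs = 2561e-3 ms = 2.561
  0.4408 s = 0.4408e3 ms = 440.8
  4764 µs = 4764e-3 ms = 4.764
  7754 µs = 7754e-3 ms = 7.754
Sum: 2.561 + 440.8 + 4.764 + 7.754 = 455.879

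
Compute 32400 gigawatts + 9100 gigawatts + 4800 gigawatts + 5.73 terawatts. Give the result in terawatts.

In terawatts:
  32400 gigawatts = 32400e-3 terawatts = 32.4
  9100 gigawatts = 9100e-3 terawatts = 9.1
  4800 gigawatts = 4800e-3 terawatts = 4.8
  5.73 terawatts → 5.73
Sum: 32.4 + 9.1 + 4.8 + 5.73 = 52.03

52.03 terawatts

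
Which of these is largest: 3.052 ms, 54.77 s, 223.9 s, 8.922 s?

3.052 ms = 0.003052 s
54.77 s = 54.77 s
223.9 s = 223.9 s
8.922 s = 8.922 s

223.9 s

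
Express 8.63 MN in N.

mega = 10⁶, (no prefix) = 10⁰; factor is 10⁶.
8.63 × 10⁶ = 8630000

8630000 N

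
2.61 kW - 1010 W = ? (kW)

In kW:
  2.61 kW → 2.61
  1010 W = 1010e-3 kW = 1.01
Difference: 2.61 - 1.01 = 1.6

1.6 kW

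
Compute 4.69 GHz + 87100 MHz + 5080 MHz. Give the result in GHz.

96.87 GHz

In GHz:
  4.69 GHz → 4.69
  87100 MHz = 87100 × 10^-3 GHz = 87.1
  5080 MHz = 5080 × 10^-3 GHz = 5.08
Sum: 4.69 + 87.1 + 5.08 = 96.87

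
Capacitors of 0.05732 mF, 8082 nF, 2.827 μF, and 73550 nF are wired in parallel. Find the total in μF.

141.779 μF

In μF:
  0.05732 mF = 0.05732 × 10³ μF = 57.32
  8082 nF = 8082 × 10⁻³ μF = 8.082
  2.827 μF → 2.827
  73550 nF = 73550 × 10⁻³ μF = 73.55
Sum: 57.32 + 8.082 + 2.827 + 73.55 = 141.779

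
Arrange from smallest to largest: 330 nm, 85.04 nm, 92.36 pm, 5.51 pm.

5.51 pm < 92.36 pm < 85.04 nm < 330 nm

330 nm = 0.00000033 m
85.04 nm = 0.00000008504 m
92.36 pm = 0.00000000009236 m
5.51 pm = 0.00000000000551 m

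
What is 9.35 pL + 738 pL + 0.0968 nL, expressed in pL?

844.15 pL

In pL:
  9.35 pL → 9.35
  738 pL → 738
  0.0968 nL = 0.0968 × 10^3 pL = 96.8
Sum: 9.35 + 738 + 96.8 = 844.15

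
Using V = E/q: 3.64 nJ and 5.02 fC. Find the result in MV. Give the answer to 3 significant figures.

(3.64e-9) / (5.02e-15) = 0.7251e6 V

0.725 MV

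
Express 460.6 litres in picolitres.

(no prefix) = 10^0, pico = 10^-12; factor is 10^12.
460.6 × 10^12 = 460600000000000

460600000000000 picolitres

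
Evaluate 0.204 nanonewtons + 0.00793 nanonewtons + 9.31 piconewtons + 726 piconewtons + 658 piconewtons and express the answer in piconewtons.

In piconewtons:
  0.204 nanonewtons = 0.204 × 10³ piconewtons = 204
  0.00793 nanonewtons = 0.00793 × 10³ piconewtons = 7.93
  9.31 piconewtons → 9.31
  726 piconewtons → 726
  658 piconewtons → 658
Sum: 204 + 7.93 + 9.31 + 726 + 658 = 1605.24

1605.24 piconewtons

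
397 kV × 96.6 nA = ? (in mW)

38.3502 mW

397 × 10^3 × 96.6 × 10^-9 = 38350.2 × 10^-6 W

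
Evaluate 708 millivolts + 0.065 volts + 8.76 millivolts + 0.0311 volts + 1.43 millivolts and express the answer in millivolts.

814.29 millivolts

In millivolts:
  708 millivolts → 708
  0.065 volts = 0.065 × 10^3 millivolts = 65
  8.76 millivolts → 8.76
  0.0311 volts = 0.0311 × 10^3 millivolts = 31.1
  1.43 millivolts → 1.43
Sum: 708 + 65 + 8.76 + 31.1 + 1.43 = 814.29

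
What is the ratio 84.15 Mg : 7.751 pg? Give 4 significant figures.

(84.15 × 10^6) / (7.751 × 10^-12) = 10.857 × 10^18

10860000000000000000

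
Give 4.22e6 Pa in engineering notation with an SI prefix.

4.22 MPa

= 4.22e6 Pa; 1e6 is mega.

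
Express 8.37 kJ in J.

kilo = 10^3, (no prefix) = 10^0; factor is 10^3.
8.37 × 10^3 = 8370

8370 J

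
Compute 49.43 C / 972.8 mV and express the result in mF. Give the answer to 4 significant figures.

50810 mF

(49.43) / (972.8e-3) = 0.0508121e3 F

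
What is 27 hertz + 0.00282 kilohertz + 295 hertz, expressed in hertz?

324.82 hertz

In hertz:
  27 hertz → 27
  0.00282 kilohertz = 0.00282 × 10³ hertz = 2.82
  295 hertz → 295
Sum: 27 + 2.82 + 295 = 324.82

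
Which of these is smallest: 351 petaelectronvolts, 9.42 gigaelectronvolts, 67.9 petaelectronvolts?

351 petaelectronvolts = 351000000000000000 electronvolts
9.42 gigaelectronvolts = 9420000000 electronvolts
67.9 petaelectronvolts = 67900000000000000 electronvolts

9.42 gigaelectronvolts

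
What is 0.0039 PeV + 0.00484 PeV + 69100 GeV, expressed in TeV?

In TeV:
  0.0039 PeV = 0.0039e3 TeV = 3.9
  0.00484 PeV = 0.00484e3 TeV = 4.84
  69100 GeV = 69100e-3 TeV = 69.1
Sum: 3.9 + 4.84 + 69.1 = 77.84

77.84 TeV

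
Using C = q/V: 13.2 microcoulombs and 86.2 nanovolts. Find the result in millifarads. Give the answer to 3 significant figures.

153000 millifarads

(13.2 × 10⁻⁶) / (86.2 × 10⁻⁹) = 0.15313 × 10³ F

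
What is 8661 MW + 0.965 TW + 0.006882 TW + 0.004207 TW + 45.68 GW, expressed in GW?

1030.43 GW

In GW:
  8661 MW = 8661 × 10⁻³ GW = 8.661
  0.965 TW = 0.965 × 10³ GW = 965
  0.006882 TW = 0.006882 × 10³ GW = 6.882
  0.004207 TW = 0.004207 × 10³ GW = 4.207
  45.68 GW → 45.68
Sum: 8.661 + 965 + 6.882 + 4.207 + 45.68 = 1030.43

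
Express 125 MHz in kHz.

125000 kHz

mega = 1e6, kilo = 1e3; factor is 1e3.
125 × 1e3 = 125000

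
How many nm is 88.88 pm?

pico = 10⁻¹², nano = 10⁻⁹; factor is 10⁻³.
88.88 × 10⁻³ = 0.08888

0.08888 nm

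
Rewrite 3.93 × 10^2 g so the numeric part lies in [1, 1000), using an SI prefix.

= 393 g; mantissa already in [1, 1000).

393 g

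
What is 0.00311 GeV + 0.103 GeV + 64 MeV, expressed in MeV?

In MeV:
  0.00311 GeV = 0.00311 × 10³ MeV = 3.11
  0.103 GeV = 0.103 × 10³ MeV = 103
  64 MeV → 64
Sum: 3.11 + 103 + 64 = 170.11

170.11 MeV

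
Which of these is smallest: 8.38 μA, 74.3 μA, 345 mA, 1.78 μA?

8.38 μA = 0.00000838 A
74.3 μA = 0.0000743 A
345 mA = 0.345 A
1.78 μA = 0.00000178 A

1.78 μA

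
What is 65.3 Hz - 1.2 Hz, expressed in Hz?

64.1 Hz

In Hz:
  65.3 Hz → 65.3
  1.2 Hz → 1.2
Difference: 65.3 - 1.2 = 64.1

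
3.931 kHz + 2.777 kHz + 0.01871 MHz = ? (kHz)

25.418 kHz

In kHz:
  3.931 kHz → 3.931
  2.777 kHz → 2.777
  0.01871 MHz = 0.01871 × 10^3 kHz = 18.71
Sum: 3.931 + 2.777 + 18.71 = 25.418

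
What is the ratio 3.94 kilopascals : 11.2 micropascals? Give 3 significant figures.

(3.94 × 10^3) / (11.2 × 10^-6) = 0.3518 × 10^9

352000000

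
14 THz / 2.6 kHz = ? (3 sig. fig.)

5380000000

(14 × 10¹²) / (2.6 × 10³) = 5.385 × 10⁹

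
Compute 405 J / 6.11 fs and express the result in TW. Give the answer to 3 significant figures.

(405) / (6.11e-15) = 66.285e15 W

66300 TW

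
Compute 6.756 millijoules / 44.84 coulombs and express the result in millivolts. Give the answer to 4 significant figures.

(6.756 × 10⁻³) / (44.84) = 0.150669 × 10⁻³ V

0.1507 millivolts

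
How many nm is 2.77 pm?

pico = 10⁻¹², nano = 10⁻⁹; factor is 10⁻³.
2.77 × 10⁻³ = 0.00277

0.00277 nm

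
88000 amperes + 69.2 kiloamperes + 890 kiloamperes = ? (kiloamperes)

1047.2 kiloamperes

In kiloamperes:
  88000 amperes = 88000e-3 kiloamperes = 88
  69.2 kiloamperes → 69.2
  890 kiloamperes → 890
Sum: 88 + 69.2 + 890 = 1047.2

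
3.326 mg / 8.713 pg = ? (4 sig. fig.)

381700000

(3.326 × 10^-3) / (8.713 × 10^-12) = 0.38173 × 10^9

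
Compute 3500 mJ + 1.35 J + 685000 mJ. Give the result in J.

689.85 J

In J:
  3500 mJ = 3500 × 10⁻³ J = 3.5
  1.35 J → 1.35
  685000 mJ = 685000 × 10⁻³ J = 685
Sum: 3.5 + 1.35 + 685 = 689.85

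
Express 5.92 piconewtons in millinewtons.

pico = 10^-12, milli = 10^-3; factor is 10^-9.
5.92 × 10^-9 = 0.00000000592

0.00000000592 millinewtons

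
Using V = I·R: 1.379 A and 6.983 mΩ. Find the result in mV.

1.379 × 6.983e-3 = 9.629557e-3 V

9.629557 mV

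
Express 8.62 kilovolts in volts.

8620 volts

kilo = 10^3, (no prefix) = 10^0; factor is 10^3.
8.62 × 10^3 = 8620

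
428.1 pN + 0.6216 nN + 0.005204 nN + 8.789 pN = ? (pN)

In pN:
  428.1 pN → 428.1
  0.6216 nN = 0.6216 × 10^3 pN = 621.6
  0.005204 nN = 0.005204 × 10^3 pN = 5.204
  8.789 pN → 8.789
Sum: 428.1 + 621.6 + 5.204 + 8.789 = 1063.693

1063.693 pN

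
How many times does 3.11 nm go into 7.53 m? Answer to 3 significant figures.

2420000000

(7.53) / (3.11e-9) = 2.421e9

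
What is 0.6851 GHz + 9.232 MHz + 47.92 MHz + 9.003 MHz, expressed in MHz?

In MHz:
  0.6851 GHz = 0.6851e3 MHz = 685.1
  9.232 MHz → 9.232
  47.92 MHz → 47.92
  9.003 MHz → 9.003
Sum: 685.1 + 9.232 + 47.92 + 9.003 = 751.255

751.255 MHz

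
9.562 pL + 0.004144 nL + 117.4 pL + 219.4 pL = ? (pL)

In pL:
  9.562 pL → 9.562
  0.004144 nL = 0.004144e3 pL = 4.144
  117.4 pL → 117.4
  219.4 pL → 219.4
Sum: 9.562 + 4.144 + 117.4 + 219.4 = 350.506

350.506 pL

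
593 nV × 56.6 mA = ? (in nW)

593 × 10⁻⁹ × 56.6 × 10⁻³ = 33563.8 × 10⁻¹² W

33.5638 nW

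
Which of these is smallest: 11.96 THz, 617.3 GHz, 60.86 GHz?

11.96 THz = 11960000000000 Hz
617.3 GHz = 617300000000 Hz
60.86 GHz = 60860000000 Hz

60.86 GHz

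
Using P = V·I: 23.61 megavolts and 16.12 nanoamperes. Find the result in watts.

23.61 × 10⁶ × 16.12 × 10⁻⁹ = 380.5932 × 10⁻³ W

0.3805932 watts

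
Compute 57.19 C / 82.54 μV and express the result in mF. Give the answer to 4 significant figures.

692900000 mF

(57.19) / (82.54 × 10^-6) = 0.692876 × 10^6 F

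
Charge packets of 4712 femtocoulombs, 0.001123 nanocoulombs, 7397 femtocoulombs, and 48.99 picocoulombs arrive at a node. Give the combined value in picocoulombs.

In picocoulombs:
  4712 femtocoulombs = 4712 × 10^-3 picocoulombs = 4.712
  0.001123 nanocoulombs = 0.001123 × 10^3 picocoulombs = 1.123
  7397 femtocoulombs = 7397 × 10^-3 picocoulombs = 7.397
  48.99 picocoulombs → 48.99
Sum: 4.712 + 1.123 + 7.397 + 48.99 = 62.222

62.222 picocoulombs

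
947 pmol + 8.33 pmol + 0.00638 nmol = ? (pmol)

961.71 pmol

In pmol:
  947 pmol → 947
  8.33 pmol → 8.33
  0.00638 nmol = 0.00638e3 pmol = 6.38
Sum: 947 + 8.33 + 6.38 = 961.71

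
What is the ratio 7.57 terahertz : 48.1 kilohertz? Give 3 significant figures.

157000000

(7.57 × 10¹²) / (48.1 × 10³) = 0.1574 × 10⁹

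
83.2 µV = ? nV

83200 nV

micro = 10^-6, nano = 10^-9; factor is 10^3.
83.2 × 10^3 = 83200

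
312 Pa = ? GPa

(no prefix) = 10⁰, giga = 10⁹; factor is 10⁻⁹.
312 × 10⁻⁹ = 0.000000312

0.000000312 GPa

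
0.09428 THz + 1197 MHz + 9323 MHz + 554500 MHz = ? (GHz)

659.3 GHz

In GHz:
  0.09428 THz = 0.09428e3 GHz = 94.28
  1197 MHz = 1197e-3 GHz = 1.197
  9323 MHz = 9323e-3 GHz = 9.323
  554500 MHz = 554500e-3 GHz = 554.5
Sum: 94.28 + 1.197 + 9.323 + 554.5 = 659.3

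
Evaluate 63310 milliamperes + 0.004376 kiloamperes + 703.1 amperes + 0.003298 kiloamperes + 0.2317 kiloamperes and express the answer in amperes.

In amperes:
  63310 milliamperes = 63310e-3 amperes = 63.31
  0.004376 kiloamperes = 0.004376e3 amperes = 4.376
  703.1 amperes → 703.1
  0.003298 kiloamperes = 0.003298e3 amperes = 3.298
  0.2317 kiloamperes = 0.2317e3 amperes = 231.7
Sum: 63.31 + 4.376 + 703.1 + 3.298 + 231.7 = 1005.784

1005.784 amperes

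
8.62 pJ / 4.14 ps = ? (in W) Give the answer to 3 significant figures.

2.08 W

(8.62 × 10^-12) / (4.14 × 10^-12) = 2.0821 W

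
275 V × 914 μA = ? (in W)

0.25135 W

275 × 914 × 10⁻⁶ = 251350 × 10⁻⁶ W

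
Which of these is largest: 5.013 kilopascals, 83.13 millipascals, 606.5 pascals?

5.013 kilopascals

5.013 kilopascals = 5013 pascals
83.13 millipascals = 0.08313 pascals
606.5 pascals = 606.5 pascals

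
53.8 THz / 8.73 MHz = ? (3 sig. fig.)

6160000

(53.8e12) / (8.73e6) = 6.163e6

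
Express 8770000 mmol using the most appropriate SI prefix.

= 8.77e3 mol; 1e3 is kilo.

8.77 kmol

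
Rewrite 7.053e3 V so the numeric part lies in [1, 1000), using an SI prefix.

7.053 kV

= 7.053e3 V; 1e3 is kilo.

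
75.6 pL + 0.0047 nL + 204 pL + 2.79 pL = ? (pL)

In pL:
  75.6 pL → 75.6
  0.0047 nL = 0.0047e3 pL = 4.7
  204 pL → 204
  2.79 pL → 2.79
Sum: 75.6 + 4.7 + 204 + 2.79 = 287.09

287.09 pL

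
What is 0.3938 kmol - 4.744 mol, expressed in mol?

In mol:
  0.3938 kmol = 0.3938e3 mol = 393.8
  4.744 mol → 4.744
Difference: 393.8 - 4.744 = 389.056

389.056 mol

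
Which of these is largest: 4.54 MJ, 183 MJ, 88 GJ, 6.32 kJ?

88 GJ

4.54 MJ = 4540000 J
183 MJ = 183000000 J
88 GJ = 88000000000 J
6.32 kJ = 6320 J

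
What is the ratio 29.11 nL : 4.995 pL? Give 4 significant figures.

5828

(29.11e-9) / (4.995e-12) = 5.8278e3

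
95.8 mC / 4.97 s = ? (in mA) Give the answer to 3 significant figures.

19.3 mA

(95.8 × 10^-3) / (4.97) = 19.276 × 10^-3 A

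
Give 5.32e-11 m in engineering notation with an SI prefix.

= 53.2e-12 m; 1e-12 is pico.

53.2 pm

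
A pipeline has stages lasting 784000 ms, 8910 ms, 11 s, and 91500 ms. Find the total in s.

895.41 s

In s:
  784000 ms = 784000e-3 s = 784
  8910 ms = 8910e-3 s = 8.91
  11 s → 11
  91500 ms = 91500e-3 s = 91.5
Sum: 784 + 8.91 + 11 + 91.5 = 895.41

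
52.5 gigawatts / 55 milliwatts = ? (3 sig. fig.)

955000000000

(52.5 × 10^9) / (55 × 10^-3) = 0.9545 × 10^12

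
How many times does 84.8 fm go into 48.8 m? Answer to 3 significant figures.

575000000000000

(48.8) / (84.8 × 10⁻¹⁵) = 0.5755 × 10¹⁵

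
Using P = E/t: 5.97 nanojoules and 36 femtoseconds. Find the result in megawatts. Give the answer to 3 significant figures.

0.166 megawatts

(5.97 × 10^-9) / (36 × 10^-15) = 0.16583 × 10^6 W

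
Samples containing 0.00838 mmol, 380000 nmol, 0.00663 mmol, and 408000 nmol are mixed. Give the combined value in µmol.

803.01 µmol

In µmol:
  0.00838 mmol = 0.00838e3 µmol = 8.38
  380000 nmol = 380000e-3 µmol = 380
  0.00663 mmol = 0.00663e3 µmol = 6.63
  408000 nmol = 408000e-3 µmol = 408
Sum: 8.38 + 380 + 6.63 + 408 = 803.01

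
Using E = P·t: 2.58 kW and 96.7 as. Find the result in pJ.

2.58 × 10³ × 96.7 × 10⁻¹⁸ = 249.486 × 10⁻¹⁵ J

0.249486 pJ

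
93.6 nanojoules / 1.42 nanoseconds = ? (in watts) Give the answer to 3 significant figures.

65.9 watts

(93.6e-9) / (1.42e-9) = 65.915 W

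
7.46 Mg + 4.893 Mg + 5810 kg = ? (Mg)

18.163 Mg

In Mg:
  7.46 Mg → 7.46
  4.893 Mg → 4.893
  5810 kg = 5810 × 10⁻³ Mg = 5.81
Sum: 7.46 + 4.893 + 5.81 = 18.163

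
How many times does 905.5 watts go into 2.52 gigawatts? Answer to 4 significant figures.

(2.52 × 10^9) / (905.5) = 0.002783 × 10^9

2783000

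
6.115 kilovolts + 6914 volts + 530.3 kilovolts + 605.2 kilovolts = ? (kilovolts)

In kilovolts:
  6.115 kilovolts → 6.115
  6914 volts = 6914 × 10^-3 kilovolts = 6.914
  530.3 kilovolts → 530.3
  605.2 kilovolts → 605.2
Sum: 6.115 + 6.914 + 530.3 + 605.2 = 1148.529

1148.529 kilovolts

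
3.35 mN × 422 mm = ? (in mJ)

3.35 × 10⁻³ × 422 × 10⁻³ = 1413.7 × 10⁻⁶ J

1.4137 mJ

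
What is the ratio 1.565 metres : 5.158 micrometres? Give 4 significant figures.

(1.565) / (5.158 × 10^-6) = 0.30341 × 10^6

303400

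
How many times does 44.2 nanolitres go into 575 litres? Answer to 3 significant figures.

(575) / (44.2 × 10⁻⁹) = 13.01 × 10⁹

13000000000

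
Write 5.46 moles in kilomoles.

0.00546 kilomoles

(no prefix) = 1e0, kilo = 1e3; factor is 1e-3.
5.46 × 1e-3 = 0.00546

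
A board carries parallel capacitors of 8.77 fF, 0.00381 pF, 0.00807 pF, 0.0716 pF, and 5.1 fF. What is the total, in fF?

In fF:
  8.77 fF → 8.77
  0.00381 pF = 0.00381 × 10³ fF = 3.81
  0.00807 pF = 0.00807 × 10³ fF = 8.07
  0.0716 pF = 0.0716 × 10³ fF = 71.6
  5.1 fF → 5.1
Sum: 8.77 + 3.81 + 8.07 + 71.6 + 5.1 = 97.35

97.35 fF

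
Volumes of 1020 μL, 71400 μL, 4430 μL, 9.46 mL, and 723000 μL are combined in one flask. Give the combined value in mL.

In mL:
  1020 μL = 1020 × 10^-3 mL = 1.02
  71400 μL = 71400 × 10^-3 mL = 71.4
  4430 μL = 4430 × 10^-3 mL = 4.43
  9.46 mL → 9.46
  723000 μL = 723000 × 10^-3 mL = 723
Sum: 1.02 + 71.4 + 4.43 + 9.46 + 723 = 809.31

809.31 mL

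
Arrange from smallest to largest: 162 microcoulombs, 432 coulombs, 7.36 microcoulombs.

162 microcoulombs = 0.000162 coulombs
432 coulombs = 432 coulombs
7.36 microcoulombs = 0.00000736 coulombs

7.36 microcoulombs < 162 microcoulombs < 432 coulombs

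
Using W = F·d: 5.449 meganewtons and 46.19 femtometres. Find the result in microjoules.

0.25168931 microjoules

5.449 × 10⁶ × 46.19 × 10⁻¹⁵ = 251.68931 × 10⁻⁹ J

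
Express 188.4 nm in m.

0.0000001884 m

nano = 10⁻⁹, (no prefix) = 10⁰; factor is 10⁻⁹.
188.4 × 10⁻⁹ = 0.0000001884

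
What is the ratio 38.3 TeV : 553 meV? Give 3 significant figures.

69300000000000

(38.3 × 10¹²) / (553 × 10⁻³) = 0.06926 × 10¹⁵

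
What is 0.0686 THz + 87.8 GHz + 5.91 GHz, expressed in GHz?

162.31 GHz

In GHz:
  0.0686 THz = 0.0686e3 GHz = 68.6
  87.8 GHz → 87.8
  5.91 GHz → 5.91
Sum: 68.6 + 87.8 + 5.91 = 162.31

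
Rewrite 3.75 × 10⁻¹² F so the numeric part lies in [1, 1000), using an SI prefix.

= 3.75 × 10⁻¹² F; 10⁻¹² is pico.

3.75 pF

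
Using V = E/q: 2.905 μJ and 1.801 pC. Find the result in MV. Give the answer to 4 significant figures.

(2.905e-6) / (1.801e-12) = 1.61299e6 V

1.613 MV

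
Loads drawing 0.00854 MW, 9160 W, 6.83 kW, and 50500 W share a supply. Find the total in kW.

75.03 kW

In kW:
  0.00854 MW = 0.00854e3 kW = 8.54
  9160 W = 9160e-3 kW = 9.16
  6.83 kW → 6.83
  50500 W = 50500e-3 kW = 50.5
Sum: 8.54 + 9.16 + 6.83 + 50.5 = 75.03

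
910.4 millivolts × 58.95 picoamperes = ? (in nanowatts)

910.4 × 10⁻³ × 58.95 × 10⁻¹² = 53668.08 × 10⁻¹⁵ W

0.05366808 nanowatts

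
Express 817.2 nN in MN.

nano = 1e-9, mega = 1e6; factor is 1e-15.
817.2 × 1e-15 = 0.0000000000008172

0.0000000000008172 MN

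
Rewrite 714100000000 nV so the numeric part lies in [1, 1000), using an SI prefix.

714.1 V

= 714.1 V; mantissa already in [1, 1000).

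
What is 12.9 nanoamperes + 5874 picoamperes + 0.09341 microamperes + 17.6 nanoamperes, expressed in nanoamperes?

In nanoamperes:
  12.9 nanoamperes → 12.9
  5874 picoamperes = 5874 × 10⁻³ nanoamperes = 5.874
  0.09341 microamperes = 0.09341 × 10³ nanoamperes = 93.41
  17.6 nanoamperes → 17.6
Sum: 12.9 + 5.874 + 93.41 + 17.6 = 129.784

129.784 nanoamperes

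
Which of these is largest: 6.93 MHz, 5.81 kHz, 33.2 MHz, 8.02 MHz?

6.93 MHz = 6930000 Hz
5.81 kHz = 5810 Hz
33.2 MHz = 33200000 Hz
8.02 MHz = 8020000 Hz

33.2 MHz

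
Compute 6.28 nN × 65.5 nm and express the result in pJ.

0.00041134 pJ

6.28e-9 × 65.5e-9 = 411.34e-18 J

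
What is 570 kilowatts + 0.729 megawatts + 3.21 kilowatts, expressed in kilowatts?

1302.21 kilowatts

In kilowatts:
  570 kilowatts → 570
  0.729 megawatts = 0.729e3 kilowatts = 729
  3.21 kilowatts → 3.21
Sum: 570 + 729 + 3.21 = 1302.21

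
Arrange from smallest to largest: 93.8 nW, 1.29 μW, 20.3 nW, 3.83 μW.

20.3 nW < 93.8 nW < 1.29 μW < 3.83 μW

93.8 nW = 0.0000000938 W
1.29 μW = 0.00000129 W
20.3 nW = 0.0000000203 W
3.83 μW = 0.00000383 W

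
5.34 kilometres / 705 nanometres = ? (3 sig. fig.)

7570000000

(5.34 × 10³) / (705 × 10⁻⁹) = 0.007574 × 10¹²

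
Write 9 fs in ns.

femto = 10⁻¹⁵, nano = 10⁻⁹; factor is 10⁻⁶.
9 × 10⁻⁶ = 0.000009

0.000009 ns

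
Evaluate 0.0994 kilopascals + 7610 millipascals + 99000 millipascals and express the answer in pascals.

206.01 pascals

In pascals:
  0.0994 kilopascals = 0.0994 × 10³ pascals = 99.4
  7610 millipascals = 7610 × 10⁻³ pascals = 7.61
  99000 millipascals = 99000 × 10⁻³ pascals = 99
Sum: 99.4 + 7.61 + 99 = 206.01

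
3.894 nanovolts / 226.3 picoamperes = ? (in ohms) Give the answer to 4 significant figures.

(3.894e-9) / (226.3e-12) = 0.0172072e3 Ω

17.21 ohms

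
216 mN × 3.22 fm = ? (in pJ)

216e-3 × 3.22e-15 = 695.52e-18 J

0.00069552 pJ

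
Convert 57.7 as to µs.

0.0000000000577 µs

atto = 10^-18, micro = 10^-6; factor is 10^-12.
57.7 × 10^-12 = 0.0000000000577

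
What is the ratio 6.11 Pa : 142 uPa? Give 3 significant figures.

(6.11) / (142 × 10^-6) = 0.04303 × 10^6

43000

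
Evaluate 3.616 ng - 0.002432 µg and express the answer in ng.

1.184 ng

In ng:
  3.616 ng → 3.616
  0.002432 µg = 0.002432e3 ng = 2.432
Difference: 3.616 - 2.432 = 1.184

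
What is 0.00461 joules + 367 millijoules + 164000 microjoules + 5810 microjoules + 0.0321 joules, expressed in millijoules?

573.52 millijoules

In millijoules:
  0.00461 joules = 0.00461e3 millijoules = 4.61
  367 millijoules → 367
  164000 microjoules = 164000e-3 millijoules = 164
  5810 microjoules = 5810e-3 millijoules = 5.81
  0.0321 joules = 0.0321e3 millijoules = 32.1
Sum: 4.61 + 367 + 164 + 5.81 + 32.1 = 573.52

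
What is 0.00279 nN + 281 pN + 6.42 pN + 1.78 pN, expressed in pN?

In pN:
  0.00279 nN = 0.00279 × 10^3 pN = 2.79
  281 pN → 281
  6.42 pN → 6.42
  1.78 pN → 1.78
Sum: 2.79 + 281 + 6.42 + 1.78 = 291.99

291.99 pN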